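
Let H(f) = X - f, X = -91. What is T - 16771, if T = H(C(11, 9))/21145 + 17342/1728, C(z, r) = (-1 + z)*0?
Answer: -306210825209/18269280 ≈ -16761.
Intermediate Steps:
C(z, r) = 0
H(f) = -91 - f
T = 183269671/18269280 (T = (-91 - 1*0)/21145 + 17342/1728 = (-91 + 0)*(1/21145) + 17342*(1/1728) = -91*1/21145 + 8671/864 = -91/21145 + 8671/864 = 183269671/18269280 ≈ 10.032)
T - 16771 = 183269671/18269280 - 16771 = -306210825209/18269280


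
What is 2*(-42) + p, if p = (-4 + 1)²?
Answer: -75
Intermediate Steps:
p = 9 (p = (-3)² = 9)
2*(-42) + p = 2*(-42) + 9 = -84 + 9 = -75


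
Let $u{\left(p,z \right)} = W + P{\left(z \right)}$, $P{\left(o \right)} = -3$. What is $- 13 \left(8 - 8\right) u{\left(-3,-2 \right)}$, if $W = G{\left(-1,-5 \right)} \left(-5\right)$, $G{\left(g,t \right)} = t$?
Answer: $0$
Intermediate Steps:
$W = 25$ ($W = \left(-5\right) \left(-5\right) = 25$)
$u{\left(p,z \right)} = 22$ ($u{\left(p,z \right)} = 25 - 3 = 22$)
$- 13 \left(8 - 8\right) u{\left(-3,-2 \right)} = - 13 \left(8 - 8\right) 22 = \left(-13\right) 0 \cdot 22 = 0 \cdot 22 = 0$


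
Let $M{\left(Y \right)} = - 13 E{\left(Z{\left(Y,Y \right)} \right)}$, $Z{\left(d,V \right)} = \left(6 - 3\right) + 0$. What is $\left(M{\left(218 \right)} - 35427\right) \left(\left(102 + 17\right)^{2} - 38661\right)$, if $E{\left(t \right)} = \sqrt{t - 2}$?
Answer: $868280000$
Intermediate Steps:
$Z{\left(d,V \right)} = 3$ ($Z{\left(d,V \right)} = 3 + 0 = 3$)
$E{\left(t \right)} = \sqrt{-2 + t}$ ($E{\left(t \right)} = \sqrt{t + \left(-5 + 3\right)} = \sqrt{t - 2} = \sqrt{-2 + t}$)
$M{\left(Y \right)} = -13$ ($M{\left(Y \right)} = - 13 \sqrt{-2 + 3} = - 13 \sqrt{1} = \left(-13\right) 1 = -13$)
$\left(M{\left(218 \right)} - 35427\right) \left(\left(102 + 17\right)^{2} - 38661\right) = \left(-13 - 35427\right) \left(\left(102 + 17\right)^{2} - 38661\right) = - 35440 \left(119^{2} - 38661\right) = - 35440 \left(14161 - 38661\right) = \left(-35440\right) \left(-24500\right) = 868280000$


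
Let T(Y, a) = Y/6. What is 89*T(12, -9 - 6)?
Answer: 178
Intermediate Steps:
T(Y, a) = Y/6 (T(Y, a) = Y*(⅙) = Y/6)
89*T(12, -9 - 6) = 89*((⅙)*12) = 89*2 = 178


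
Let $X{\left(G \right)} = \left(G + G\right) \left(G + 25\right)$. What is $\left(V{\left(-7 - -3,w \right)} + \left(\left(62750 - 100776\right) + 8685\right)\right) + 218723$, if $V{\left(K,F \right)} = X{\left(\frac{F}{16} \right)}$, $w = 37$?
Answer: $\frac{24257065}{128} \approx 1.8951 \cdot 10^{5}$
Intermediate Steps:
$X{\left(G \right)} = 2 G \left(25 + G\right)$
$V{\left(K,F \right)} = \frac{F \left(25 + \frac{F}{16}\right)}{8}$ ($V{\left(K,F \right)} = 2 \frac{F}{16} \left(25 + \frac{F}{16}\right) = \frac{F \left(25 + \frac{F}{16}\right)}{8}$)
$\left(V{\left(-7 - -3,w \right)} + \left(\left(62750 - 100776\right) + 8685\right)\right) + 218723 = \left(\frac{1}{128} \cdot 37 \left(400 + 37\right) + \left(\left(62750 - 100776\right) + 8685\right)\right) + 218723 = \left(\frac{1}{128} \cdot 37 \cdot 437 + \left(-38026 + 8685\right)\right) + 218723 = \left(\frac{16169}{128} - 29341\right) + 218723 = - \frac{3739479}{128} + 218723 = \frac{24257065}{128}$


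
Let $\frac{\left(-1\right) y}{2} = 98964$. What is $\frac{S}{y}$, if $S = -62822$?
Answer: $\frac{31411}{98964} \approx 0.3174$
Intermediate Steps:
$y = -197928$ ($y = \left(-2\right) 98964 = -197928$)
$\frac{S}{y} = - \frac{62822}{-197928} = \left(-62822\right) \left(- \frac{1}{197928}\right) = \frac{31411}{98964}$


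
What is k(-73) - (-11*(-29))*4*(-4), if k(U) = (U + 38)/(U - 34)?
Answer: 546163/107 ≈ 5104.3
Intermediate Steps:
k(U) = (38 + U)/(-34 + U)
k(-73) - (-11*(-29))*4*(-4) = (38 - 73)/(-34 - 73) - (-11*(-29))*4*(-4) = -35/(-107) - 319*(-16) = -1/107*(-35) - 1*(-5104) = 35/107 + 5104 = 546163/107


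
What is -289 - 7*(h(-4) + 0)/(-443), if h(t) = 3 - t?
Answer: -127978/443 ≈ -288.89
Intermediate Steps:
-289 - 7*(h(-4) + 0)/(-443) = -289 - 7*((3 - 1*(-4)) + 0)/(-443) = -289 - 7*((3 + 4) + 0)*(-1)/443 = -289 - 7*(7 + 0)*(-1)/443 = -289 - 7*7*(-1)/443 = -289 - 49*(-1)/443 = -289 - 1*(-49/443) = -289 + 49/443 = -127978/443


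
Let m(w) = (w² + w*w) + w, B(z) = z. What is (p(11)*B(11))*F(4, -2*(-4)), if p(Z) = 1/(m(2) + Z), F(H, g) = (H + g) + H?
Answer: 176/21 ≈ 8.3810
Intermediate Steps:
F(H, g) = g + 2*H
m(w) = w + 2*w² (m(w) = (w² + w²) + w = 2*w² + w = w + 2*w²)
p(Z) = 1/(10 + Z) (p(Z) = 1/(2*(1 + 2*2) + Z) = 1/(2*(1 + 4) + Z) = 1/(2*5 + Z) = 1/(10 + Z))
(p(11)*B(11))*F(4, -2*(-4)) = (11/(10 + 11))*(-2*(-4) + 2*4) = (11/21)*(8 + 8) = ((1/21)*11)*16 = (11/21)*16 = 176/21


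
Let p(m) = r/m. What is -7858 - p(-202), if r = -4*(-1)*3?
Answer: -793652/101 ≈ -7857.9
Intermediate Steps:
r = 12 (r = 4*3 = 12)
p(m) = 12/m
-7858 - p(-202) = -7858 - 12/(-202) = -7858 - 12*(-1)/202 = -7858 - 1*(-6/101) = -7858 + 6/101 = -793652/101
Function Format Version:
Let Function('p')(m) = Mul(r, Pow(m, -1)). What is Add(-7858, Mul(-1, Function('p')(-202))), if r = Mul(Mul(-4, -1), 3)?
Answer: Rational(-793652, 101) ≈ -7857.9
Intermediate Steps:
r = 12 (r = Mul(4, 3) = 12)
Function('p')(m) = Mul(12, Pow(m, -1))
Add(-7858, Mul(-1, Function('p')(-202))) = Add(-7858, Mul(-1, Mul(12, Pow(-202, -1)))) = Add(-7858, Mul(-1, Mul(12, Rational(-1, 202)))) = Add(-7858, Mul(-1, Rational(-6, 101))) = Add(-7858, Rational(6, 101)) = Rational(-793652, 101)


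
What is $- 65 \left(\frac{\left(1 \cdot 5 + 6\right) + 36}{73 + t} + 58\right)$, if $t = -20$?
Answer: $- \frac{202865}{53} \approx -3827.6$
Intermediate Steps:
$- 65 \left(\frac{\left(1 \cdot 5 + 6\right) + 36}{73 + t} + 58\right) = - 65 \left(\frac{\left(1 \cdot 5 + 6\right) + 36}{73 - 20} + 58\right) = - 65 \left(\frac{\left(5 + 6\right) + 36}{53} + 58\right) = - 65 \left(\left(11 + 36\right) \frac{1}{53} + 58\right) = - 65 \left(47 \cdot \frac{1}{53} + 58\right) = - 65 \left(\frac{47}{53} + 58\right) = \left(-65\right) \frac{3121}{53} = - \frac{202865}{53}$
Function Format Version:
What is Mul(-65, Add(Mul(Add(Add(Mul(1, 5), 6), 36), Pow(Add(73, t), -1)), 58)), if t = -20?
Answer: Rational(-202865, 53) ≈ -3827.6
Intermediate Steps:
Mul(-65, Add(Mul(Add(Add(Mul(1, 5), 6), 36), Pow(Add(73, t), -1)), 58)) = Mul(-65, Add(Mul(Add(Add(Mul(1, 5), 6), 36), Pow(Add(73, -20), -1)), 58)) = Mul(-65, Add(Mul(Add(Add(5, 6), 36), Pow(53, -1)), 58)) = Mul(-65, Add(Mul(Add(11, 36), Rational(1, 53)), 58)) = Mul(-65, Add(Mul(47, Rational(1, 53)), 58)) = Mul(-65, Add(Rational(47, 53), 58)) = Mul(-65, Rational(3121, 53)) = Rational(-202865, 53)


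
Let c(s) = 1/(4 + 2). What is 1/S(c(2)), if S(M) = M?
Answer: 6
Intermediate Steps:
c(s) = ⅙ (c(s) = 1/6 = ⅙)
1/S(c(2)) = 1/(⅙) = 6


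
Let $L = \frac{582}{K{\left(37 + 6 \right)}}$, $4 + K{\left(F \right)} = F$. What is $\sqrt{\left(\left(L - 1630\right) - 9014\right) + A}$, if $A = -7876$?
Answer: $\frac{i \sqrt{3127358}}{13} \approx 136.03 i$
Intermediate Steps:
$K{\left(F \right)} = -4 + F$
$L = \frac{194}{13}$ ($L = \frac{582}{-4 + \left(37 + 6\right)} = \frac{582}{-4 + 43} = \frac{582}{39} = 582 \cdot \frac{1}{39} = \frac{194}{13} \approx 14.923$)
$\sqrt{\left(\left(L - 1630\right) - 9014\right) + A} = \sqrt{\left(\left(\frac{194}{13} - 1630\right) - 9014\right) - 7876} = \sqrt{\left(- \frac{20996}{13} - 9014\right) - 7876} = \sqrt{- \frac{138178}{13} - 7876} = \sqrt{- \frac{240566}{13}} = \frac{i \sqrt{3127358}}{13}$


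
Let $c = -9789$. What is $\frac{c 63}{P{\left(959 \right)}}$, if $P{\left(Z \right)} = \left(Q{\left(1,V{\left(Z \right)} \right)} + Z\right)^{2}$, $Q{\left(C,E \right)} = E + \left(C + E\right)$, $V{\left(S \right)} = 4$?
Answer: $- \frac{616707}{937024} \approx -0.65816$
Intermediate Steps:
$Q{\left(C,E \right)} = C + 2 E$
$P{\left(Z \right)} = \left(9 + Z\right)^{2}$ ($P{\left(Z \right)} = \left(\left(1 + 2 \cdot 4\right) + Z\right)^{2} = \left(\left(1 + 8\right) + Z\right)^{2} = \left(9 + Z\right)^{2}$)
$\frac{c 63}{P{\left(959 \right)}} = \frac{\left(-9789\right) 63}{\left(9 + 959\right)^{2}} = - \frac{616707}{968^{2}} = - \frac{616707}{937024}$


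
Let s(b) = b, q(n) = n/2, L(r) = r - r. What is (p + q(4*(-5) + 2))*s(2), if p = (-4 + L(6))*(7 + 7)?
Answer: -130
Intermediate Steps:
L(r) = 0
q(n) = n/2 (q(n) = n*(½) = n/2)
p = -56 (p = (-4 + 0)*(7 + 7) = -4*14 = -56)
(p + q(4*(-5) + 2))*s(2) = (-56 + (4*(-5) + 2)/2)*2 = (-56 + (-20 + 2)/2)*2 = (-56 + (½)*(-18))*2 = (-56 - 9)*2 = -65*2 = -130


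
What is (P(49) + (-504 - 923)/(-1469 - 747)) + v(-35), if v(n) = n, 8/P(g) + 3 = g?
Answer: -1742195/50968 ≈ -34.182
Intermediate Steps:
P(g) = 8/(-3 + g)
(P(49) + (-504 - 923)/(-1469 - 747)) + v(-35) = (8/(-3 + 49) + (-504 - 923)/(-1469 - 747)) - 35 = (8/46 - 1427/(-2216)) - 35 = (8*(1/46) - 1427*(-1/2216)) - 35 = (4/23 + 1427/2216) - 35 = 41685/50968 - 35 = -1742195/50968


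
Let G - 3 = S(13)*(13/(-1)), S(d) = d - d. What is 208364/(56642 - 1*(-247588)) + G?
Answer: 560527/152115 ≈ 3.6849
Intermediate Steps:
S(d) = 0
G = 3 (G = 3 + 0*(13/(-1)) = 3 + 0*(13*(-1)) = 3 + 0*(-13) = 3 + 0 = 3)
208364/(56642 - 1*(-247588)) + G = 208364/(56642 - 1*(-247588)) + 3 = 208364/(56642 + 247588) + 3 = 208364/304230 + 3 = 208364*(1/304230) + 3 = 104182/152115 + 3 = 560527/152115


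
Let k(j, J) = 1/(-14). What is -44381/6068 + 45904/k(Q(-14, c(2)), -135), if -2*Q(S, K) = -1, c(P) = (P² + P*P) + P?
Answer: -3899680989/6068 ≈ -6.4266e+5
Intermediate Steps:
c(P) = P + 2*P² (c(P) = (P² + P²) + P = 2*P² + P = P + 2*P²)
Q(S, K) = ½ (Q(S, K) = -½*(-1) = ½)
k(j, J) = -1/14
-44381/6068 + 45904/k(Q(-14, c(2)), -135) = -44381/6068 + 45904/(-1/14) = -44381*1/6068 + 45904*(-14) = -44381/6068 - 642656 = -3899680989/6068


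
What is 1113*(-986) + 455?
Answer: -1096963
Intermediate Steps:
1113*(-986) + 455 = -1097418 + 455 = -1096963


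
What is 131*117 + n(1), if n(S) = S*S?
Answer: 15328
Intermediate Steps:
n(S) = S²
131*117 + n(1) = 131*117 + 1² = 15327 + 1 = 15328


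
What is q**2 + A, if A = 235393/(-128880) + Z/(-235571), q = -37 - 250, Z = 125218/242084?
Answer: 151344837563355191597/1837441192240080 ≈ 82367.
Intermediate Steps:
Z = 62609/121042 (Z = 125218*(1/242084) = 62609/121042 ≈ 0.51725)
q = -287
A = -3356000267957923/1837441192240080 (A = 235393/(-128880) + (62609/121042)/(-235571) = 235393*(-1/128880) + (62609/121042)*(-1/235571) = -235393/128880 - 62609/28513984982 = -3356000267957923/1837441192240080 ≈ -1.8265)
q**2 + A = (-287)**2 - 3356000267957923/1837441192240080 = 82369 - 3356000267957923/1837441192240080 = 151344837563355191597/1837441192240080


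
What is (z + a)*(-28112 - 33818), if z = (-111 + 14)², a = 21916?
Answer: -1939957250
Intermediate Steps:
z = 9409 (z = (-97)² = 9409)
(z + a)*(-28112 - 33818) = (9409 + 21916)*(-28112 - 33818) = 31325*(-61930) = -1939957250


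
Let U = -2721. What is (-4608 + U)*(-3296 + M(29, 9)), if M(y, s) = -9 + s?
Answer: 24156384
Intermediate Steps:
(-4608 + U)*(-3296 + M(29, 9)) = (-4608 - 2721)*(-3296 + (-9 + 9)) = -7329*(-3296 + 0) = -7329*(-3296) = 24156384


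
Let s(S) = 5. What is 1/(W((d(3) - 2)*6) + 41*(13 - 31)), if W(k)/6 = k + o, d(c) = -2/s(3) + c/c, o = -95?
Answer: -5/6792 ≈ -0.00073616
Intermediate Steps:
d(c) = ⅗ (d(c) = -2/5 + c/c = -2*⅕ + 1 = -⅖ + 1 = ⅗)
W(k) = -570 + 6*k (W(k) = 6*(k - 95) = 6*(-95 + k) = -570 + 6*k)
1/(W((d(3) - 2)*6) + 41*(13 - 31)) = 1/((-570 + 6*((⅗ - 2)*6)) + 41*(13 - 31)) = 1/((-570 + 6*(-7/5*6)) + 41*(-18)) = 1/((-570 + 6*(-42/5)) - 738) = 1/((-570 - 252/5) - 738) = 1/(-3102/5 - 738) = 1/(-6792/5) = -5/6792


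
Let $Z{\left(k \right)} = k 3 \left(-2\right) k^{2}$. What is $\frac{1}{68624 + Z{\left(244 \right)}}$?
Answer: $- \frac{1}{87092080} \approx -1.1482 \cdot 10^{-8}$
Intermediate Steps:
$Z{\left(k \right)} = - 6 k^{3}$ ($Z{\left(k \right)} = 3 k \left(-2\right) k^{2} = - 6 k k^{2} = - 6 k^{3}$)
$\frac{1}{68624 + Z{\left(244 \right)}} = \frac{1}{68624 - 6 \cdot 244^{3}} = \frac{1}{68624 - 87160704} = \frac{1}{-87092080} = - \frac{1}{87092080}$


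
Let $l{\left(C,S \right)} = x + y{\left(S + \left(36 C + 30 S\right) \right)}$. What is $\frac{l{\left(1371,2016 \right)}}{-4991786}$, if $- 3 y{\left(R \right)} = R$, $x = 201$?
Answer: $\frac{37083}{4991786} \approx 0.0074288$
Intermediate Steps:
$y{\left(R \right)} = - \frac{R}{3}$
$l{\left(C,S \right)} = 201 - 12 C - \frac{31 S}{3}$ ($l{\left(C,S \right)} = 201 - \frac{S + \left(36 C + 30 S\right)}{3} = 201 - \frac{S + \left(30 S + 36 C\right)}{3} = 201 - \frac{31 S + 36 C}{3} = 201 - \left(12 C + \frac{31 S}{3}\right) = 201 - 12 C - \frac{31 S}{3}$)
$\frac{l{\left(1371,2016 \right)}}{-4991786} = \frac{201 - 16452 - 20832}{-4991786} = \left(201 - 16452 - 20832\right) \left(- \frac{1}{4991786}\right) = \left(-37083\right) \left(- \frac{1}{4991786}\right) = \frac{37083}{4991786}$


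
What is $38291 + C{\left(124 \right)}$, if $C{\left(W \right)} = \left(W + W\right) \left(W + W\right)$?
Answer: $99795$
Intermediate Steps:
$C{\left(W \right)} = 4 W^{2}$ ($C{\left(W \right)} = 2 W 2 W = 4 W^{2}$)
$38291 + C{\left(124 \right)} = 38291 + 4 \cdot 124^{2} = 38291 + 4 \cdot 15376 = 38291 + 61504 = 99795$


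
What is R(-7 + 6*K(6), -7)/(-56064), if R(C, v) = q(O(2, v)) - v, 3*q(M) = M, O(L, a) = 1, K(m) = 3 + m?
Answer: -11/84096 ≈ -0.00013080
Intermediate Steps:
q(M) = M/3
R(C, v) = ⅓ - v (R(C, v) = (⅓)*1 - v = ⅓ - v)
R(-7 + 6*K(6), -7)/(-56064) = (⅓ - 1*(-7))/(-56064) = (⅓ + 7)*(-1/56064) = (22/3)*(-1/56064) = -11/84096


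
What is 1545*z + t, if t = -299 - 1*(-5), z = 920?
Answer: 1421106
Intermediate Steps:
t = -294 (t = -299 + 5 = -294)
1545*z + t = 1545*920 - 294 = 1421400 - 294 = 1421106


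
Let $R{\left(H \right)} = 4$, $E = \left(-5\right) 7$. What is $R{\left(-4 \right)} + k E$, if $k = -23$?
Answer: $809$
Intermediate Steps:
$E = -35$
$R{\left(-4 \right)} + k E = 4 - -805 = 4 + 805 = 809$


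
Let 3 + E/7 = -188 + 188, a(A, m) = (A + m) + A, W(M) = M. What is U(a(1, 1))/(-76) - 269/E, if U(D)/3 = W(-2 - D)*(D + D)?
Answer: 11167/798 ≈ 13.994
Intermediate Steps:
a(A, m) = m + 2*A
E = -21 (E = -21 + 7*(-188 + 188) = -21 + 7*0 = -21 + 0 = -21)
U(D) = 6*D*(-2 - D) (U(D) = 3*((-2 - D)*(D + D)) = 3*((-2 - D)*(2*D)) = 3*(2*D*(-2 - D)) = 6*D*(-2 - D))
U(a(1, 1))/(-76) - 269/E = -6*(1 + 2*1)*(2 + (1 + 2*1))/(-76) - 269/(-21) = -6*(1 + 2)*(2 + (1 + 2))*(-1/76) - 269*(-1/21) = -6*3*(2 + 3)*(-1/76) + 269/21 = -6*3*5*(-1/76) + 269/21 = -90*(-1/76) + 269/21 = 45/38 + 269/21 = 11167/798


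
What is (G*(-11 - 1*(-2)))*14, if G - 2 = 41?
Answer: -5418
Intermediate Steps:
G = 43 (G = 2 + 41 = 43)
(G*(-11 - 1*(-2)))*14 = (43*(-11 - 1*(-2)))*14 = (43*(-11 + 2))*14 = (43*(-9))*14 = -387*14 = -5418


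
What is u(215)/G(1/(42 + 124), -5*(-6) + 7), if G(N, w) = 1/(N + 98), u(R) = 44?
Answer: 357918/83 ≈ 4312.3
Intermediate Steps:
G(N, w) = 1/(98 + N)
u(215)/G(1/(42 + 124), -5*(-6) + 7) = 44/(1/(98 + 1/(42 + 124))) = 44/(1/(98 + 1/166)) = 44/(1/(16269/166)) = 44/(166/16269) = 44*(16269/166) = 357918/83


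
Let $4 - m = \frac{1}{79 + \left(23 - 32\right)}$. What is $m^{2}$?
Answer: $\frac{77841}{4900} \approx 15.886$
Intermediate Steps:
$m = \frac{279}{70}$ ($m = 4 - \frac{1}{79 + \left(23 - 32\right)} = 4 - \frac{1}{79 - 9} = 4 - \frac{1}{70} = \frac{279}{70} \approx 3.9857$)
$m^{2} = \left(\frac{279}{70}\right)^{2} = \frac{77841}{4900}$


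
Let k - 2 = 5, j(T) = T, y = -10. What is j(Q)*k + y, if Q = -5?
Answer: -45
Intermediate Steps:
k = 7 (k = 2 + 5 = 7)
j(Q)*k + y = -5*7 - 10 = -35 - 10 = -45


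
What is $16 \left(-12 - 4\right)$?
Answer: $-256$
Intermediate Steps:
$16 \left(-12 - 4\right) = 16 \left(-16\right) = -256$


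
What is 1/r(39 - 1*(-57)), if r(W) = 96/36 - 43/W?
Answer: 32/71 ≈ 0.45070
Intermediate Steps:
r(W) = 8/3 - 43/W (r(W) = 96*(1/36) - 43/W = 8/3 - 43/W)
1/r(39 - 1*(-57)) = 1/(8/3 - 43/(39 - 1*(-57))) = 1/(8/3 - 43/(39 + 57)) = 1/(8/3 - 43/96) = 1/(71/32) = 32/71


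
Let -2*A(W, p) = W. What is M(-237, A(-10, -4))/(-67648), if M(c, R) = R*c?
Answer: 1185/67648 ≈ 0.017517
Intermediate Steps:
A(W, p) = -W/2
M(-237, A(-10, -4))/(-67648) = (-1/2*(-10)*(-237))/(-67648) = (5*(-237))*(-1/67648) = -1185*(-1/67648) = 1185/67648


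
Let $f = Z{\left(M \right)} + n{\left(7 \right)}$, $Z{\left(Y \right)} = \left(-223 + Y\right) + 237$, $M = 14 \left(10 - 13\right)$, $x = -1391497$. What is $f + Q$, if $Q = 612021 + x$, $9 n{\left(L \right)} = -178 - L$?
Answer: $- \frac{7015721}{9} \approx -7.7952 \cdot 10^{5}$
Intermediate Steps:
$M = -42$ ($M = 14 \left(-3\right) = -42$)
$n{\left(L \right)} = - \frac{178}{9} - \frac{L}{9}$ ($n{\left(L \right)} = \frac{-178 - L}{9} = - \frac{178}{9} - \frac{L}{9}$)
$Z{\left(Y \right)} = 14 + Y$
$f = - \frac{437}{9}$ ($f = \left(14 - 42\right) - \frac{185}{9} = -28 - \frac{185}{9} = - \frac{437}{9} \approx -48.556$)
$Q = -779476$ ($Q = 612021 - 1391497 = -779476$)
$f + Q = - \frac{437}{9} - 779476 = - \frac{7015721}{9}$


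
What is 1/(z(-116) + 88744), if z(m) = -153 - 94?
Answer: 1/88497 ≈ 1.1300e-5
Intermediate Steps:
z(m) = -247
1/(z(-116) + 88744) = 1/(-247 + 88744) = 1/88497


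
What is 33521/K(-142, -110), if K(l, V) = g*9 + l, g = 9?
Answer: -33521/61 ≈ -549.52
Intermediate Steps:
K(l, V) = 81 + l (K(l, V) = 9*9 + l = 81 + l)
33521/K(-142, -110) = 33521/(81 - 142) = 33521/(-61) = 33521*(-1/61) = -33521/61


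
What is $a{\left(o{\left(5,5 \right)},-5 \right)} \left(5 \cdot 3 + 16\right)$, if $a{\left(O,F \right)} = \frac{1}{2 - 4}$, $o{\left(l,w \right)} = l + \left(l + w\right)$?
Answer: $- \frac{31}{2} \approx -15.5$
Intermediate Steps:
$o{\left(l,w \right)} = w + 2 l$
$a{\left(O,F \right)} = - \frac{1}{2}$ ($a{\left(O,F \right)} = \frac{1}{-2} = - \frac{1}{2}$)
$a{\left(o{\left(5,5 \right)},-5 \right)} \left(5 \cdot 3 + 16\right) = - \frac{5 \cdot 3 + 16}{2} = - \frac{15 + 16}{2} = \left(- \frac{1}{2}\right) 31 = - \frac{31}{2}$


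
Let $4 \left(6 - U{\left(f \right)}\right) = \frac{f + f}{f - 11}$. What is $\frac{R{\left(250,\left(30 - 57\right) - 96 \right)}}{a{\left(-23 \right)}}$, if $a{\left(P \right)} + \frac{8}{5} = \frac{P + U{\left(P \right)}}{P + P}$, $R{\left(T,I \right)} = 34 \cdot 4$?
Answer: $- \frac{2127040}{19129} \approx -111.19$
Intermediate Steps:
$U{\left(f \right)} = 6 - \frac{f}{2 \left(-11 + f\right)}$ ($U{\left(f \right)} = 6 - \frac{\left(f + f\right) \frac{1}{f - 11}}{4} = 6 - \frac{2 f \frac{1}{-11 + f}}{4} = 6 - \frac{f}{2 \left(-11 + f\right)}$)
$R{\left(T,I \right)} = 136$
$a{\left(P \right)} = - \frac{8}{5} + \frac{P + \frac{11 \left(-12 + P\right)}{2 \left(-11 + P\right)}}{2 P}$ ($a{\left(P \right)} = - \frac{8}{5} + \frac{P + \frac{11 \left(-12 + P\right)}{2 \left(-11 + P\right)}}{P + P} = - \frac{8}{5} + \frac{P + \frac{11 \left(-12 + P\right)}{2 \left(-11 + P\right)}}{2 P}$)
$\frac{R{\left(250,\left(30 - 57\right) - 96 \right)}}{a{\left(-23 \right)}} = \frac{136}{\frac{11}{20} \frac{1}{-23} \frac{1}{-11 - 23} \left(-60 - 2 \left(-23\right)^{2} + 27 \left(-23\right)\right)} = \frac{136}{\frac{11}{20} \left(- \frac{1}{23}\right) \frac{1}{-34} \left(-60 - 1058 - 621\right)} = \frac{136}{\frac{11}{20} \left(- \frac{1}{23}\right) \left(- \frac{1}{34}\right) \left(-60 - 1058 - 621\right)} = \frac{136}{\frac{11}{20} \left(- \frac{1}{23}\right) \left(- \frac{1}{34}\right) \left(-1739\right)} = \frac{136}{- \frac{19129}{15640}} = 136 \left(- \frac{15640}{19129}\right) = - \frac{2127040}{19129}$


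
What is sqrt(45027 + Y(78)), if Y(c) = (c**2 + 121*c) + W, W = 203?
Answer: 4*sqrt(3797) ≈ 246.48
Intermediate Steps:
Y(c) = 203 + c**2 + 121*c (Y(c) = (c**2 + 121*c) + 203 = 203 + c**2 + 121*c)
sqrt(45027 + Y(78)) = sqrt(45027 + (203 + 78**2 + 121*78)) = sqrt(45027 + (203 + 6084 + 9438)) = sqrt(45027 + 15725) = sqrt(60752) = 4*sqrt(3797)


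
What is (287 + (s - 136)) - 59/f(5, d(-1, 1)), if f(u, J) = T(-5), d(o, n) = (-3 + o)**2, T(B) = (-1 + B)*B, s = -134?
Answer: 451/30 ≈ 15.033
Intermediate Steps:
T(B) = B*(-1 + B)
f(u, J) = 30 (f(u, J) = -5*(-1 - 5) = -5*(-6) = 30)
(287 + (s - 136)) - 59/f(5, d(-1, 1)) = (287 + (-134 - 136)) - 59/30 = (287 - 270) - 59*1/30 = 17 - 59/30 = 451/30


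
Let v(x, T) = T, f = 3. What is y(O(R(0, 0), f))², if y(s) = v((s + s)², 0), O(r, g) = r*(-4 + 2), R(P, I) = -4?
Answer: 0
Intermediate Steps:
O(r, g) = -2*r (O(r, g) = r*(-2) = -2*r)
y(s) = 0
y(O(R(0, 0), f))² = 0² = 0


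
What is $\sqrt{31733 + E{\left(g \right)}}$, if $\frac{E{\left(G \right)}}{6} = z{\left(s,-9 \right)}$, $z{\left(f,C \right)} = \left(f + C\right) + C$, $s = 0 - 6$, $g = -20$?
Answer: $\sqrt{31589} \approx 177.73$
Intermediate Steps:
$s = -6$
$z{\left(f,C \right)} = f + 2 C$ ($z{\left(f,C \right)} = \left(C + f\right) + C = f + 2 C$)
$E{\left(G \right)} = -144$ ($E{\left(G \right)} = 6 \left(-6 + 2 \left(-9\right)\right) = 6 \left(-6 - 18\right) = 6 \left(-24\right) = -144$)
$\sqrt{31733 + E{\left(g \right)}} = \sqrt{31733 - 144} = \sqrt{31589}$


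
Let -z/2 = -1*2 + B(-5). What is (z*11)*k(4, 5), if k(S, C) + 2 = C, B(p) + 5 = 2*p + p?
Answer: 1452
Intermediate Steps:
B(p) = -5 + 3*p (B(p) = -5 + (2*p + p) = -5 + 3*p)
k(S, C) = -2 + C
z = 44 (z = -2*(-1*2 + (-5 + 3*(-5))) = -2*(-2 + (-5 - 15)) = -2*(-2 - 20) = -2*(-22) = 44)
(z*11)*k(4, 5) = (44*11)*(-2 + 5) = 484*3 = 1452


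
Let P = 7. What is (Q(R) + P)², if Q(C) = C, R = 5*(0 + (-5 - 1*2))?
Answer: 784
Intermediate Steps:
R = -35 (R = 5*(0 + (-5 - 2)) = 5*(0 - 7) = 5*(-7) = -35)
(Q(R) + P)² = (-35 + 7)² = (-28)² = 784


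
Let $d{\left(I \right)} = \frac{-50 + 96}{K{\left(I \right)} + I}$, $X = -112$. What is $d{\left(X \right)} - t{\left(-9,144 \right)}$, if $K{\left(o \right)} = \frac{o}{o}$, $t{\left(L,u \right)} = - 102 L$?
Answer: $- \frac{101944}{111} \approx -918.41$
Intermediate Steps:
$K{\left(o \right)} = 1$
$d{\left(I \right)} = \frac{46}{1 + I}$ ($d{\left(I \right)} = \frac{-50 + 96}{1 + I} = \frac{46}{1 + I}$)
$d{\left(X \right)} - t{\left(-9,144 \right)} = \frac{46}{1 - 112} - \left(-102\right) \left(-9\right) = \frac{46}{-111} - 918 = 46 \left(- \frac{1}{111}\right) - 918 = - \frac{46}{111} - 918 = - \frac{101944}{111}$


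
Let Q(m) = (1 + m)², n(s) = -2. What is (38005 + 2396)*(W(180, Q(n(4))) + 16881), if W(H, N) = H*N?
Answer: 689281461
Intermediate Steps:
(38005 + 2396)*(W(180, Q(n(4))) + 16881) = (38005 + 2396)*(180*(1 - 2)² + 16881) = 40401*(180*(-1)² + 16881) = 40401*(180*1 + 16881) = 40401*(180 + 16881) = 40401*17061 = 689281461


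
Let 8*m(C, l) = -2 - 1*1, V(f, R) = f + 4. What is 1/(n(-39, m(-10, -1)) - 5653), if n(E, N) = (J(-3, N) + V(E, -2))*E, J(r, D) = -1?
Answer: -1/4249 ≈ -0.00023535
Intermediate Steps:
V(f, R) = 4 + f
m(C, l) = -3/8 (m(C, l) = (-2 - 1*1)/8 = (-2 - 1)/8 = (1/8)*(-3) = -3/8)
n(E, N) = E*(3 + E) (n(E, N) = (-1 + (4 + E))*E = (3 + E)*E = E*(3 + E))
1/(n(-39, m(-10, -1)) - 5653) = 1/(-39*(3 - 39) - 5653) = 1/(-39*(-36) - 5653) = 1/(1404 - 5653) = 1/(-4249) = -1/4249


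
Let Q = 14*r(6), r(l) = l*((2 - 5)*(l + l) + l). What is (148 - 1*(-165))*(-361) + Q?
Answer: -115513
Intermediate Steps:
r(l) = -5*l² (r(l) = l*(-6*l + l) = l*(-5*l) = -5*l²)
Q = -2520 (Q = 14*(-5*6²) = 14*(-5*36) = 14*(-180) = -2520)
(148 - 1*(-165))*(-361) + Q = (148 - 1*(-165))*(-361) - 2520 = (148 + 165)*(-361) - 2520 = 313*(-361) - 2520 = -112993 - 2520 = -115513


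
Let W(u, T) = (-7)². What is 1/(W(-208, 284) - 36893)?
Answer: -1/36844 ≈ -2.7141e-5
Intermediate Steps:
W(u, T) = 49
1/(W(-208, 284) - 36893) = 1/(49 - 36893) = 1/(-36844) = -1/36844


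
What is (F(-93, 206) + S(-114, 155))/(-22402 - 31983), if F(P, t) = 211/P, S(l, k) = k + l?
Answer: -3602/5057805 ≈ -0.00071217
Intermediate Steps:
(F(-93, 206) + S(-114, 155))/(-22402 - 31983) = (211/(-93) + (155 - 114))/(-22402 - 31983) = (211*(-1/93) + 41)/(-54385) = (-211/93 + 41)*(-1/54385) = (3602/93)*(-1/54385) = -3602/5057805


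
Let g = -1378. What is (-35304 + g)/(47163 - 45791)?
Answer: -18341/686 ≈ -26.736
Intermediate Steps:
(-35304 + g)/(47163 - 45791) = (-35304 - 1378)/(47163 - 45791) = -36682/1372 = -36682*1/1372 = -18341/686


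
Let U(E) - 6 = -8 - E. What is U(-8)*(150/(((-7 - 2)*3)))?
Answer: -100/3 ≈ -33.333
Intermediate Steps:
U(E) = -2 - E (U(E) = 6 + (-8 - E) = -2 - E)
U(-8)*(150/(((-7 - 2)*3))) = (-2 - 1*(-8))*(150/(((-7 - 2)*3))) = (-2 + 8)*(150/((-9*3))) = 6*(150/(-27)) = 6*(150*(-1/27)) = 6*(-50/9) = -100/3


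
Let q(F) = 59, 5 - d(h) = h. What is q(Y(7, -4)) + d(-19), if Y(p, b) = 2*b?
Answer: 83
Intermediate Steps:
d(h) = 5 - h
q(Y(7, -4)) + d(-19) = 59 + (5 - 1*(-19)) = 59 + (5 + 19) = 59 + 24 = 83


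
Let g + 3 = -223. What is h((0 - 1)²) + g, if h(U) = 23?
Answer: -203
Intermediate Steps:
g = -226 (g = -3 - 223 = -226)
h((0 - 1)²) + g = 23 - 226 = -203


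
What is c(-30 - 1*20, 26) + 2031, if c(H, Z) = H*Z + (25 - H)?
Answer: 806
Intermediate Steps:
c(H, Z) = 25 - H + H*Z
c(-30 - 1*20, 26) + 2031 = (25 - (-30 - 1*20) + (-30 - 1*20)*26) + 2031 = (25 - (-30 - 20) + (-30 - 20)*26) + 2031 = (25 - 1*(-50) - 50*26) + 2031 = (25 + 50 - 1300) + 2031 = -1225 + 2031 = 806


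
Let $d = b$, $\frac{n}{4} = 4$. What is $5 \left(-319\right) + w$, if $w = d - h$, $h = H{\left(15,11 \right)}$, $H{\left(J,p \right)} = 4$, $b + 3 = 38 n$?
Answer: $-994$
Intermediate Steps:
$n = 16$ ($n = 4 \cdot 4 = 16$)
$b = 605$ ($b = -3 + 38 \cdot 16 = -3 + 608 = 605$)
$h = 4$
$d = 605$
$w = 601$ ($w = 605 - 4 = 601$)
$5 \left(-319\right) + w = 5 \left(-319\right) + 601 = -1595 + 601 = -994$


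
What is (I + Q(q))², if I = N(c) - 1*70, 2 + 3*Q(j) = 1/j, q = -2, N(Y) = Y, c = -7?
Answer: 218089/36 ≈ 6058.0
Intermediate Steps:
Q(j) = -⅔ + 1/(3*j)
I = -77 (I = -7 - 1*70 = -7 - 70 = -77)
(I + Q(q))² = (-77 + (⅓)*(1 - 2*(-2))/(-2))² = (-77 + (⅓)*(-½)*(1 + 4))² = (-77 + (⅓)*(-½)*5)² = (-77 - ⅚)² = (-467/6)² = 218089/36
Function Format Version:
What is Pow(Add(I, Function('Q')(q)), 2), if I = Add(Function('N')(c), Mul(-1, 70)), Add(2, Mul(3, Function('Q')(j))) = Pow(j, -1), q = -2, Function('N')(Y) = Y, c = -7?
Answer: Rational(218089, 36) ≈ 6058.0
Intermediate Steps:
Function('Q')(j) = Add(Rational(-2, 3), Mul(Rational(1, 3), Pow(j, -1)))
I = -77 (I = Add(-7, Mul(-1, 70)) = Add(-7, -70) = -77)
Pow(Add(I, Function('Q')(q)), 2) = Pow(Add(-77, Mul(Rational(1, 3), Pow(-2, -1), Add(1, Mul(-2, -2)))), 2) = Pow(Add(-77, Mul(Rational(1, 3), Rational(-1, 2), Add(1, 4))), 2) = Pow(Add(-77, Mul(Rational(1, 3), Rational(-1, 2), 5)), 2) = Pow(Add(-77, Rational(-5, 6)), 2) = Pow(Rational(-467, 6), 2) = Rational(218089, 36)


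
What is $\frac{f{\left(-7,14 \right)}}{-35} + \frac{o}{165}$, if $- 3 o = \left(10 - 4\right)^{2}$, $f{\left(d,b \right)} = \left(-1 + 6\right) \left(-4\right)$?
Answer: $\frac{192}{385} \approx 0.4987$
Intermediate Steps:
$f{\left(d,b \right)} = -20$ ($f{\left(d,b \right)} = 5 \left(-4\right) = -20$)
$o = -12$ ($o = - \frac{\left(10 - 4\right)^{2}}{3} = - \frac{6^{2}}{3} = \left(- \frac{1}{3}\right) 36 = -12$)
$\frac{f{\left(-7,14 \right)}}{-35} + \frac{o}{165} = - \frac{20}{-35} - \frac{12}{165} = \left(-20\right) \left(- \frac{1}{35}\right) - \frac{4}{55} = \frac{4}{7} - \frac{4}{55} = \frac{192}{385}$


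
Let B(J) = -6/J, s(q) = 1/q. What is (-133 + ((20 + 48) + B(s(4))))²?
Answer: 7921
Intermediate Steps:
s(q) = 1/q
(-133 + ((20 + 48) + B(s(4))))² = (-133 + ((20 + 48) - 6/(1/4)))² = (-133 + (68 - 6/¼))² = (-133 + (68 - 6*4))² = (-133 + (68 - 24))² = (-133 + 44)² = (-89)² = 7921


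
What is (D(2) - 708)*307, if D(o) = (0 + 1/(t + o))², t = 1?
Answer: -1955897/9 ≈ -2.1732e+5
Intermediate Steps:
D(o) = (1 + o)⁻² (D(o) = (0 + 1/(1 + o))² = (1/(1 + o))² = (1 + o)⁻²)
(D(2) - 708)*307 = ((1 + 2)⁻² - 708)*307 = (3⁻² - 708)*307 = (⅑ - 708)*307 = -6371/9*307 = -1955897/9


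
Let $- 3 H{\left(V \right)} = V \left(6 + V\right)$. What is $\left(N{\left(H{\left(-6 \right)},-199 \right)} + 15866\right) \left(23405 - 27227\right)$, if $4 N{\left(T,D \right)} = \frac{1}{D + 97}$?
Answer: $- \frac{4123509299}{68} \approx -6.064 \cdot 10^{7}$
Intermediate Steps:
$H{\left(V \right)} = - \frac{V \left(6 + V\right)}{3}$
$N{\left(T,D \right)} = \frac{1}{4 \left(97 + D\right)}$ ($N{\left(T,D \right)} = \frac{1}{4 \left(D + 97\right)} = \frac{1}{4 \left(97 + D\right)}$)
$\left(N{\left(H{\left(-6 \right)},-199 \right)} + 15866\right) \left(23405 - 27227\right) = \left(\frac{1}{4 \left(97 - 199\right)} + 15866\right) \left(23405 - 27227\right) = \left(\frac{1}{4 \left(-102\right)} + 15866\right) \left(-3822\right) = \left(\frac{1}{4} \left(- \frac{1}{102}\right) + 15866\right) \left(-3822\right) = \left(- \frac{1}{408} + 15866\right) \left(-3822\right) = \frac{6473327}{408} \left(-3822\right) = - \frac{4123509299}{68}$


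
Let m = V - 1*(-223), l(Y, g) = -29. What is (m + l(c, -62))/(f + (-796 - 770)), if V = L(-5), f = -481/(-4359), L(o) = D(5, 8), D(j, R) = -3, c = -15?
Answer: -832569/6825713 ≈ -0.12198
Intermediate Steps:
L(o) = -3
f = 481/4359 (f = -481*(-1/4359) = 481/4359 ≈ 0.11035)
V = -3
m = 220 (m = -3 - 1*(-223) = -3 + 223 = 220)
(m + l(c, -62))/(f + (-796 - 770)) = (220 - 29)/(481/4359 + (-796 - 770)) = 191/(481/4359 - 1566) = 191/(-6825713/4359) = 191*(-4359/6825713) = -832569/6825713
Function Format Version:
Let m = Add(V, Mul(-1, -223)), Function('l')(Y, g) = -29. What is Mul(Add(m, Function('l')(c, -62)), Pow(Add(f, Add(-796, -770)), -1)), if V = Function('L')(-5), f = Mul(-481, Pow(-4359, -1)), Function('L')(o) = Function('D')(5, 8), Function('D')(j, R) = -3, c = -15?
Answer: Rational(-832569, 6825713) ≈ -0.12198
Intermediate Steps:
Function('L')(o) = -3
f = Rational(481, 4359) (f = Mul(-481, Rational(-1, 4359)) = Rational(481, 4359) ≈ 0.11035)
V = -3
m = 220 (m = Add(-3, Mul(-1, -223)) = Add(-3, 223) = 220)
Mul(Add(m, Function('l')(c, -62)), Pow(Add(f, Add(-796, -770)), -1)) = Mul(Add(220, -29), Pow(Add(Rational(481, 4359), Add(-796, -770)), -1)) = Mul(191, Pow(Add(Rational(481, 4359), -1566), -1)) = Mul(191, Pow(Rational(-6825713, 4359), -1)) = Mul(191, Rational(-4359, 6825713)) = Rational(-832569, 6825713)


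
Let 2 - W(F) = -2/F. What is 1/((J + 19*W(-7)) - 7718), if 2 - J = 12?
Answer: -7/53868 ≈ -0.00012995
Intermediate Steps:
W(F) = 2 + 2/F (W(F) = 2 - (-2)/F = 2 + 2/F)
J = -10 (J = 2 - 1*12 = 2 - 12 = -10)
1/((J + 19*W(-7)) - 7718) = 1/((-10 + 19*(2 + 2/(-7))) - 7718) = 1/((-10 + 19*(2 + 2*(-⅐))) - 7718) = 1/((-10 + 19*(2 - 2/7)) - 7718) = 1/((-10 + 19*(12/7)) - 7718) = 1/((-10 + 228/7) - 7718) = 1/(158/7 - 7718) = 1/(-53868/7) = -7/53868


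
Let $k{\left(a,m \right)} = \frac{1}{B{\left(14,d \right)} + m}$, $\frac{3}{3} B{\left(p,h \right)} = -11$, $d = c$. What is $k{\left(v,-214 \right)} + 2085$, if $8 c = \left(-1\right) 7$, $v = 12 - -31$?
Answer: $\frac{469124}{225} \approx 2085.0$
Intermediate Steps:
$v = 43$ ($v = 12 + 31 = 43$)
$c = - \frac{7}{8}$ ($c = \frac{\left(-1\right) 7}{8} = \frac{1}{8} \left(-7\right) = - \frac{7}{8} \approx -0.875$)
$d = - \frac{7}{8} \approx -0.875$
$B{\left(p,h \right)} = -11$
$k{\left(a,m \right)} = \frac{1}{-11 + m}$
$k{\left(v,-214 \right)} + 2085 = \frac{1}{-11 - 214} + 2085 = \frac{1}{-225} + 2085 = - \frac{1}{225} + 2085 = \frac{469124}{225}$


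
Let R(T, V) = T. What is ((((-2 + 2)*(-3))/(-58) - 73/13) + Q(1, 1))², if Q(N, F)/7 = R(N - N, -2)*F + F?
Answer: 324/169 ≈ 1.9172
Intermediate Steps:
Q(N, F) = 7*F (Q(N, F) = 7*((N - N)*F + F) = 7*(0*F + F) = 7*(0 + F) = 7*F)
((((-2 + 2)*(-3))/(-58) - 73/13) + Q(1, 1))² = ((((-2 + 2)*(-3))/(-58) - 73/13) + 7*1)² = (((0*(-3))*(-1/58) - 73*1/13) + 7)² = ((0*(-1/58) - 73/13) + 7)² = ((0 - 73/13) + 7)² = (-73/13 + 7)² = (18/13)² = 324/169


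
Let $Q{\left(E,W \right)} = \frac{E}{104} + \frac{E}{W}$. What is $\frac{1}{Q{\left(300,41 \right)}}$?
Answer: $\frac{1066}{10875} \approx 0.098023$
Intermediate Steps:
$Q{\left(E,W \right)} = \frac{E}{104} + \frac{E}{W}$ ($Q{\left(E,W \right)} = E \frac{1}{104} + \frac{E}{W} = \frac{E}{104} + \frac{E}{W}$)
$\frac{1}{Q{\left(300,41 \right)}} = \frac{1}{\frac{1}{104} \cdot 300 + \frac{300}{41}} = \frac{1}{\frac{75}{26} + 300 \cdot \frac{1}{41}} = \frac{1}{\frac{75}{26} + \frac{300}{41}} = \frac{1}{\frac{10875}{1066}} = \frac{1066}{10875}$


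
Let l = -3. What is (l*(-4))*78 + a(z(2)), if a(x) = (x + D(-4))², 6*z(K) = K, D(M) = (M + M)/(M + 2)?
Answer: 8593/9 ≈ 954.78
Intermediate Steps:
D(M) = 2*M/(2 + M) (D(M) = (2*M)/(2 + M) = 2*M/(2 + M))
z(K) = K/6
a(x) = (4 + x)² (a(x) = (x + 2*(-4)/(2 - 4))² = (x + 2*(-4)/(-2))² = (x + 2*(-4)*(-½))² = (x + 4)² = (4 + x)²)
(l*(-4))*78 + a(z(2)) = -3*(-4)*78 + (4 + (⅙)*2)² = 12*78 + (4 + ⅓)² = 936 + (13/3)² = 936 + 169/9 = 8593/9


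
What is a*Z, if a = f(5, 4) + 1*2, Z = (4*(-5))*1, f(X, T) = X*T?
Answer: -440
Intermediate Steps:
f(X, T) = T*X
Z = -20 (Z = -20*1 = -20)
a = 22 (a = 4*5 + 1*2 = 20 + 2 = 22)
a*Z = 22*(-20) = -440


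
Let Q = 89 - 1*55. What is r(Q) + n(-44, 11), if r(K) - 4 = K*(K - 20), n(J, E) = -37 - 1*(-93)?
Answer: 536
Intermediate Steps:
n(J, E) = 56 (n(J, E) = -37 + 93 = 56)
Q = 34 (Q = 89 - 55 = 34)
r(K) = 4 + K*(-20 + K) (r(K) = 4 + K*(K - 20) = 4 + K*(-20 + K))
r(Q) + n(-44, 11) = (4 + 34**2 - 20*34) + 56 = (4 + 1156 - 680) + 56 = 480 + 56 = 536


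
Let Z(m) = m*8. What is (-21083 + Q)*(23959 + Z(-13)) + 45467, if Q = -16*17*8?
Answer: -554797978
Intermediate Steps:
Q = -2176 (Q = -272*8 = -2176)
Z(m) = 8*m
(-21083 + Q)*(23959 + Z(-13)) + 45467 = (-21083 - 2176)*(23959 + 8*(-13)) + 45467 = -23259*(23959 - 104) + 45467 = -23259*23855 + 45467 = -554843445 + 45467 = -554797978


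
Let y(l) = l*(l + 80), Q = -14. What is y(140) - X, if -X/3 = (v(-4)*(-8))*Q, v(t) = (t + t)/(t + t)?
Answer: 31136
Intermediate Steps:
y(l) = l*(80 + l)
v(t) = 1 (v(t) = (2*t)/((2*t)) = (2*t)*(1/(2*t)) = 1)
X = -336 (X = -3*1*(-8)*(-14) = -(-24)*(-14) = -3*112 = -336)
y(140) - X = 140*(80 + 140) - 1*(-336) = 140*220 + 336 = 30800 + 336 = 31136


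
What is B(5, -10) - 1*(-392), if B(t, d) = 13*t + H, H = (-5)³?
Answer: 332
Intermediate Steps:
H = -125
B(t, d) = -125 + 13*t (B(t, d) = 13*t - 125 = -125 + 13*t)
B(5, -10) - 1*(-392) = (-125 + 13*5) - 1*(-392) = (-125 + 65) + 392 = -60 + 392 = 332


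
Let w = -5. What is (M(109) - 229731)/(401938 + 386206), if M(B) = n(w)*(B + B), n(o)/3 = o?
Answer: -233001/788144 ≈ -0.29563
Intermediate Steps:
n(o) = 3*o
M(B) = -30*B (M(B) = (3*(-5))*(B + B) = -30*B)
(M(109) - 229731)/(401938 + 386206) = (-30*109 - 229731)/(401938 + 386206) = (-3270 - 229731)/788144 = -233001*1/788144 = -233001/788144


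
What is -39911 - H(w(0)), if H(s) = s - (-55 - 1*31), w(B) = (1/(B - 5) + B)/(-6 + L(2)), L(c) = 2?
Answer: -799941/20 ≈ -39997.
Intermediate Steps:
w(B) = -B/4 - 1/(4*(-5 + B)) (w(B) = (1/(B - 5) + B)/(-6 + 2) = (1/(-5 + B) + B)/(-4) = (B + 1/(-5 + B))*(-¼) = -B/4 - 1/(4*(-5 + B)))
H(s) = 86 + s (H(s) = s - (-55 - 31) = s - 1*(-86) = s + 86 = 86 + s)
-39911 - H(w(0)) = -39911 - (86 + (1 + 0² - 5*0)/(4*(5 - 1*0))) = -39911 - (86 + (1 + 0 + 0)/(4*(5 + 0))) = -39911 - (86 + (¼)*1/5) = -39911 - (86 + (¼)*(⅕)*1) = -39911 - (86 + 1/20) = -39911 - 1*1721/20 = -39911 - 1721/20 = -799941/20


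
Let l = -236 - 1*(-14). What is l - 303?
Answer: -525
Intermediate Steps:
l = -222 (l = -236 + 14 = -222)
l - 303 = -222 - 303 = -525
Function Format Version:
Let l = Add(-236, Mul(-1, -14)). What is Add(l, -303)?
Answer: -525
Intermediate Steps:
l = -222 (l = Add(-236, 14) = -222)
Add(l, -303) = Add(-222, -303) = -525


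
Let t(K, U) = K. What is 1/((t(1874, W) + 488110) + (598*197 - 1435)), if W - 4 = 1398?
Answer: 1/606355 ≈ 1.6492e-6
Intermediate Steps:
W = 1402 (W = 4 + 1398 = 1402)
1/((t(1874, W) + 488110) + (598*197 - 1435)) = 1/((1874 + 488110) + (598*197 - 1435)) = 1/(489984 + (117806 - 1435)) = 1/(489984 + 116371) = 1/606355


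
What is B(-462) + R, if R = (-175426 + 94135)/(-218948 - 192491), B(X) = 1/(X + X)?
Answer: 10671635/54309948 ≈ 0.19650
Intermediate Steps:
B(X) = 1/(2*X)
R = 11613/58777 (R = -81291/(-411439) = -81291*(-1/411439) = 11613/58777 ≈ 0.19758)
B(-462) + R = (½)/(-462) + 11613/58777 = (½)*(-1/462) + 11613/58777 = -1/924 + 11613/58777 = 10671635/54309948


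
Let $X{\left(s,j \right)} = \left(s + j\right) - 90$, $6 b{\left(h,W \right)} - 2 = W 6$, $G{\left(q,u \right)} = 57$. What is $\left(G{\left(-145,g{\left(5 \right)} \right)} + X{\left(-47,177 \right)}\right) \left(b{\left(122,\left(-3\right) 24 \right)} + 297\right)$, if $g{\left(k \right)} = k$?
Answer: $\frac{65572}{3} \approx 21857.0$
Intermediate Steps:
$b{\left(h,W \right)} = \frac{1}{3} + W$ ($b{\left(h,W \right)} = \frac{1}{3} + \frac{W 6}{6} = \frac{1}{3} + \frac{6 W}{6} = \frac{1}{3} + W$)
$X{\left(s,j \right)} = -90 + j + s$ ($X{\left(s,j \right)} = \left(j + s\right) - 90 = -90 + j + s$)
$\left(G{\left(-145,g{\left(5 \right)} \right)} + X{\left(-47,177 \right)}\right) \left(b{\left(122,\left(-3\right) 24 \right)} + 297\right) = \left(57 - -40\right) \left(\left(\frac{1}{3} - 72\right) + 297\right) = \left(57 + 40\right) \left(\left(\frac{1}{3} - 72\right) + 297\right) = 97 \left(- \frac{215}{3} + 297\right) = 97 \cdot \frac{676}{3} = \frac{65572}{3}$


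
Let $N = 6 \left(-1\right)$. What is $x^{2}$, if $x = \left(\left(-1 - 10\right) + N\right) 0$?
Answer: $0$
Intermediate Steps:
$N = -6$
$x = 0$ ($x = \left(\left(-1 - 10\right) - 6\right) 0 = \left(-11 - 6\right) 0 = \left(-17\right) 0 = 0$)
$x^{2} = 0^{2} = 0$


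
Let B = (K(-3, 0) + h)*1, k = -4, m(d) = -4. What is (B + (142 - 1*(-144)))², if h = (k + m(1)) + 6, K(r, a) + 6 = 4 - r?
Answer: 81225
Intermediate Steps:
K(r, a) = -2 - r (K(r, a) = -6 + (4 - r) = -2 - r)
h = -2 (h = (-4 - 4) + 6 = -8 + 6 = -2)
B = -1 (B = ((-2 - 1*(-3)) - 2)*1 = ((-2 + 3) - 2)*1 = (1 - 2)*1 = -1*1 = -1)
(B + (142 - 1*(-144)))² = (-1 + (142 - 1*(-144)))² = (-1 + (142 + 144))² = (-1 + 286)² = 285² = 81225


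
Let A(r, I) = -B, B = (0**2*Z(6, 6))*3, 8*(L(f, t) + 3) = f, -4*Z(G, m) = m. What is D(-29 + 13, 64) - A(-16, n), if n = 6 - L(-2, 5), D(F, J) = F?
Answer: -16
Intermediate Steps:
Z(G, m) = -m/4
L(f, t) = -3 + f/8
B = 0 (B = (0**2*(-1/4*6))*3 = (0*(-3/2))*3 = 0*3 = 0)
n = 37/4 (n = 6 - (-3 + (1/8)*(-2)) = 6 - (-3 - 1/4) = 6 - 1*(-13/4) = 6 + 13/4 = 37/4 ≈ 9.2500)
A(r, I) = 0 (A(r, I) = -1*0 = 0)
D(-29 + 13, 64) - A(-16, n) = (-29 + 13) - 1*0 = -16 + 0 = -16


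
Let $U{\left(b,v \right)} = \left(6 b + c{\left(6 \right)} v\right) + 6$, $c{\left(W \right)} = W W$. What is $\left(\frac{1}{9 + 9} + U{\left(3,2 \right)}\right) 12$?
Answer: $\frac{3458}{3} \approx 1152.7$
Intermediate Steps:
$c{\left(W \right)} = W^{2}$
$U{\left(b,v \right)} = 6 + 6 b + 36 v$ ($U{\left(b,v \right)} = \left(6 b + 6^{2} v\right) + 6 = \left(6 b + 36 v\right) + 6 = 6 + 6 b + 36 v$)
$\left(\frac{1}{9 + 9} + U{\left(3,2 \right)}\right) 12 = \left(\frac{1}{9 + 9} + \left(6 + 6 \cdot 3 + 36 \cdot 2\right)\right) 12 = \left(\frac{1}{18} + \left(6 + 18 + 72\right)\right) 12 = \left(\frac{1}{18} + 96\right) 12 = \frac{1729}{18} \cdot 12 = \frac{3458}{3}$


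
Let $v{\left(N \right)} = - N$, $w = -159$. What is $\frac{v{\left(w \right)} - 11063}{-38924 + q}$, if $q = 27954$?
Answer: $\frac{5452}{5485} \approx 0.99398$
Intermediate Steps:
$\frac{v{\left(w \right)} - 11063}{-38924 + q} = \frac{\left(-1\right) \left(-159\right) - 11063}{-38924 + 27954} = \frac{159 - 11063}{-10970} = \left(-10904\right) \left(- \frac{1}{10970}\right) = \frac{5452}{5485}$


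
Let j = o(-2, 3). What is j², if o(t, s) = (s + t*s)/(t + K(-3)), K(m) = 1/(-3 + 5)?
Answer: 4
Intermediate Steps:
K(m) = ½ (K(m) = 1/2 = ½)
o(t, s) = (s + s*t)/(½ + t) (o(t, s) = (s + t*s)/(t + ½) = (s + s*t)/(½ + t))
j = 2 (j = 2*3*(1 - 2)/(1 + 2*(-2)) = 2*3*(-1)/(1 - 4) = 2*3*(-1)/(-3) = 2*3*(-⅓)*(-1) = 2)
j² = 2² = 4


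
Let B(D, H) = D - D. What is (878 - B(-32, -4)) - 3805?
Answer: -2927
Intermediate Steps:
B(D, H) = 0
(878 - B(-32, -4)) - 3805 = (878 - 1*0) - 3805 = (878 + 0) - 3805 = 878 - 3805 = -2927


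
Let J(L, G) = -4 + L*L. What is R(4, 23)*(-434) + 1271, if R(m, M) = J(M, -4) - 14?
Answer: -220503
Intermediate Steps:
J(L, G) = -4 + L²
R(m, M) = -18 + M² (R(m, M) = (-4 + M²) - 14 = -18 + M²)
R(4, 23)*(-434) + 1271 = (-18 + 23²)*(-434) + 1271 = (-18 + 529)*(-434) + 1271 = 511*(-434) + 1271 = -221774 + 1271 = -220503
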